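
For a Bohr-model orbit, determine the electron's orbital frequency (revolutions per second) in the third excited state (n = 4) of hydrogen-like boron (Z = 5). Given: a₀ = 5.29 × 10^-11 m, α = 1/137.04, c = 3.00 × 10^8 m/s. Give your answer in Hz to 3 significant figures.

2.57 × 10^15 Hz

r = n²a₀/Z = 1.69 × 10^-10 m, v = Zαc/n = 2.74 × 10^6 m/s
f = v/(2πr) = 2.57 × 10^15 Hz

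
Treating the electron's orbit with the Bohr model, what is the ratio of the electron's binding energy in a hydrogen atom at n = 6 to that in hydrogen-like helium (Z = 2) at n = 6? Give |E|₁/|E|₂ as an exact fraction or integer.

|E| ∝ Z^2 · n^-2
|E|₁/|E|₂ = (1/2)^2 · (6/6)^-2 = 1/4

1/4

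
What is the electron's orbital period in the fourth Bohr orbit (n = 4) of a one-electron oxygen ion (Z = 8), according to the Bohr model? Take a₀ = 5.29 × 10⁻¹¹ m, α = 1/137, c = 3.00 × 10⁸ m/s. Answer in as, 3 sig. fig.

152 as

r = n²a₀/Z = 4²·5.29 × 10⁻¹¹/8 = 1.06 × 10⁻¹⁰ m
v = Zαc/n = 8·0.00730·3.00 × 10⁸/4 = 4.38 × 10⁶ m/s
T = 2πr/v = 1.52 × 10⁻¹⁶ s = 152 as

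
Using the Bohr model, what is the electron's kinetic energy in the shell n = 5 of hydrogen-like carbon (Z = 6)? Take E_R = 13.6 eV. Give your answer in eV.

For a Coulomb orbit the virial theorem gives K = −E_n.
E_n = −E_R·Z²/n², so K = E_R·Z²/n² = 13.6 × 6²/5² = 19.6 eV

19.6 eV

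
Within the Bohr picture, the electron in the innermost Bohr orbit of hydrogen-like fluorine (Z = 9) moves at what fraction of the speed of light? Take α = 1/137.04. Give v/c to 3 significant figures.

0.0657

v_n = Zαc/n, so v/c = Zα/n = 9 × 0.00730 / 1 = 0.0657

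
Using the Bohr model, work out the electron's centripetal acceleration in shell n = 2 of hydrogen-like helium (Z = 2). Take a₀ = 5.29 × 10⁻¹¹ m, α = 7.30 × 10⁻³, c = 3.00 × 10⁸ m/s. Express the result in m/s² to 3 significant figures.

4.53 × 10²² m/s²

r = n²a₀/Z = 1.06 × 10⁻¹⁰ m, v = Zαc/n = 2.19 × 10⁶ m/s
a = v²/r = (2.19 × 10⁶)² / 1.06 × 10⁻¹⁰ = 4.53 × 10²² m/s²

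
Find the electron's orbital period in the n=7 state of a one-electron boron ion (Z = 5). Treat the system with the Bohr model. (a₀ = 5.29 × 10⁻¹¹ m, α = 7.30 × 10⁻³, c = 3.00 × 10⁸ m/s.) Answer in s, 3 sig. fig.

r = n²a₀/Z = 7²·5.29 × 10⁻¹¹/5 = 5.18 × 10⁻¹⁰ m
v = Zαc/n = 5·0.00730·3.00 × 10⁸/7 = 1.56 × 10⁶ m/s
T = 2πr/v = 2.08 × 10⁻¹⁵ s

2.08 × 10⁻¹⁵ s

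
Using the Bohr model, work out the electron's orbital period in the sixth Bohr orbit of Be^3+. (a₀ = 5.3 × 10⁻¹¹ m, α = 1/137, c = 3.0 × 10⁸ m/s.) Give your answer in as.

r = n²a₀/Z = 6²·5.3 × 10⁻¹¹/4 = 4.8 × 10⁻¹⁰ m
v = Zαc/n = 4·0.0073·3.0 × 10⁸/6 = 1.5 × 10⁶ m/s
T = 2πr/v = 2.1 × 10⁻¹⁵ s = 2100 as

2100 as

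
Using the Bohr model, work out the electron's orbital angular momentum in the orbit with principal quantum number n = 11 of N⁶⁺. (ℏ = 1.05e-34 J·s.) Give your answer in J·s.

L_n = nℏ = 11 × 1.05e-34 = 1.16e-33 J·s

1.16e-33 J·s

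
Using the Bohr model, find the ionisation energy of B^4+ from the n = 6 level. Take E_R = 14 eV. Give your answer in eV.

9.7 eV

E_n = −E_R·Z²/n² = −14 × 5²/6² eV = -9.7 eV
Ionisation energy = −E_n = 9.7 eV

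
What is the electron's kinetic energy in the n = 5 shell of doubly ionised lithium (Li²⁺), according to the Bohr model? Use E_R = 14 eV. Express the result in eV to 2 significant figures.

5.0 eV

For a Coulomb orbit the virial theorem gives K = −E_n.
E_n = −E_R·Z²/n², so K = E_R·Z²/n² = 14 × 3²/5² = 5.0 eV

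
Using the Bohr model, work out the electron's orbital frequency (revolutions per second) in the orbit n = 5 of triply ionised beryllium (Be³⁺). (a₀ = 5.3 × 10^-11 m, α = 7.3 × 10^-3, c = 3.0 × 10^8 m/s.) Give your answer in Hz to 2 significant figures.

r = n²a₀/Z = 3.3 × 10^-10 m, v = Zαc/n = 1.8 × 10^6 m/s
f = v/(2πr) = 8.4 × 10^14 Hz

8.4 × 10^14 Hz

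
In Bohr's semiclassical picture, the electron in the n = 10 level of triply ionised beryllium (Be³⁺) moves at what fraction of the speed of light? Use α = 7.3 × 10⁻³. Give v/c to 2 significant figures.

0.0029

v_n = Zαc/n, so v/c = Zα/n = 4 × 0.0073 / 10 = 0.0029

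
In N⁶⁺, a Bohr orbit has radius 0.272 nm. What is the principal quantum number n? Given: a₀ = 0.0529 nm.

6

r_n = n²a₀/Z ⇒ n² = rZ/a₀ = 0.272 × 7 / 0.0529 ≈ 35.99
n = 6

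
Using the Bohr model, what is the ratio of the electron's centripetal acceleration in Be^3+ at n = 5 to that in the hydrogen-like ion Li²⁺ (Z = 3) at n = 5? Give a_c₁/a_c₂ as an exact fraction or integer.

64/27

a_c ∝ Z^3 · n^-4
a_c₁/a_c₂ = (4/3)^3 · (5/5)^-4 = 64/27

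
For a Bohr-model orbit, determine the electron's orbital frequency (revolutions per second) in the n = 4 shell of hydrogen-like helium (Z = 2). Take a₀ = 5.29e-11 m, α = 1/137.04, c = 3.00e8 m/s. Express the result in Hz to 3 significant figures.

r = n²a₀/Z = 4.23e-10 m, v = Zαc/n = 1.09e6 m/s
f = v/(2πr) = 4.12e14 Hz

4.12e14 Hz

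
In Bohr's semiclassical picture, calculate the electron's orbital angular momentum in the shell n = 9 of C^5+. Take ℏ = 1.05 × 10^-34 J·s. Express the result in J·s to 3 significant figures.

9.45 × 10^-34 J·s

L_n = nℏ = 9 × 1.05 × 10^-34 = 9.45 × 10^-34 J·s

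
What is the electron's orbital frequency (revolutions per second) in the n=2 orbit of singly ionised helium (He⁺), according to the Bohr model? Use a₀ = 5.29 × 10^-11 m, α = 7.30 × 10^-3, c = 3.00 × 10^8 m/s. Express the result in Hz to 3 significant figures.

r = n²a₀/Z = 1.06 × 10^-10 m, v = Zαc/n = 2.19 × 10^6 m/s
f = v/(2πr) = 3.29 × 10^15 Hz

3.29 × 10^15 Hz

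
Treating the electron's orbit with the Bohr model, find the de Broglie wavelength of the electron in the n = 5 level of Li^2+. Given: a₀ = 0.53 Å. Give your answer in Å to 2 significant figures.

The Bohr quantisation condition is nλ = 2πr_n.
r_n = n²a₀/Z = 4.4 Å
λ = 2πr_n/n = 2π·4.4/5 = 5.6 Å

5.6 Å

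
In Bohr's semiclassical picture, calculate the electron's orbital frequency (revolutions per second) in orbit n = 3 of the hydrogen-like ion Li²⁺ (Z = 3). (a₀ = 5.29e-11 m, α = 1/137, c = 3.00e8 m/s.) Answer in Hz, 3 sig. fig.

2.20e15 Hz

r = n²a₀/Z = 1.59e-10 m, v = Zαc/n = 2.19e6 m/s
f = v/(2πr) = 2.20e15 Hz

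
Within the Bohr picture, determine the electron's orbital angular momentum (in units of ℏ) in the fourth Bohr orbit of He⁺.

L_n = nℏ, so L/ℏ = n = 4.

4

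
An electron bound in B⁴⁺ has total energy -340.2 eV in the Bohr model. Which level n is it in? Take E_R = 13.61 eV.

E_n = −E_R Z²/n² ⇒ n² = E_R Z²/(−E_n) = 13.61 × 5² / 340.2 ≈ 1.00
n = 1

1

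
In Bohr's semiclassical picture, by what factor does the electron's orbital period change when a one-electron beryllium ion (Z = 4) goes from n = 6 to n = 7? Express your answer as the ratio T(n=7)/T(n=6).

T ∝ Z^-2 · n^3; with Z fixed, T ∝ n^3.
T(n=7)/T(n=6) = (7/6)^3 = 343/216

343/216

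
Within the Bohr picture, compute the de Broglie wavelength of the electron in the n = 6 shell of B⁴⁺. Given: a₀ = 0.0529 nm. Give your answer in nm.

The Bohr quantisation condition is nλ = 2πr_n.
r_n = n²a₀/Z = 0.381 nm
λ = 2πr_n/n = 2π·0.381/6 = 0.399 nm

0.399 nm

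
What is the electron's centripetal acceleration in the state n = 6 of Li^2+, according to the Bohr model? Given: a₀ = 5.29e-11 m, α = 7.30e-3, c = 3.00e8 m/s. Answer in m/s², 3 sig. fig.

r = n²a₀/Z = 6.35e-10 m, v = Zαc/n = 1.09e6 m/s
a = v²/r = (1.09e6)² / 6.35e-10 = 1.89e21 m/s²

1.89e21 m/s²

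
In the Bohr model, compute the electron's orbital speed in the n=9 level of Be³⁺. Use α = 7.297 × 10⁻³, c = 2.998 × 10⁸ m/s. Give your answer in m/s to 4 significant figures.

v_n = Zαc/n = 4 × 0.007297 × 2.998 × 10⁸ / 9
    = 9.723 × 10⁵ m/s

9.723 × 10⁵ m/s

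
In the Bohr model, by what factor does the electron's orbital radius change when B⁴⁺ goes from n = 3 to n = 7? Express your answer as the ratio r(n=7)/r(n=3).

49/9

r ∝ Z^-1 · n^2; with Z fixed, r ∝ n^2.
r(n=7)/r(n=3) = (7/3)^2 = 49/9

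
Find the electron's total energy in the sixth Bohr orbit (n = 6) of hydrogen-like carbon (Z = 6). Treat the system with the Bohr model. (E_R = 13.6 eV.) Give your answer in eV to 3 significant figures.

E_n = −E_R·Z²/n² = −13.6 × 6²/6² = -13.6 eV

-13.6 eV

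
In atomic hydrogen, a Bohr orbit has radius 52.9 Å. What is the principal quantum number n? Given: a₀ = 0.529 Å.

10

r_n = n²a₀/Z ⇒ n² = rZ/a₀ = 52.9 × 1 / 0.529 ≈ 100.00
n = 10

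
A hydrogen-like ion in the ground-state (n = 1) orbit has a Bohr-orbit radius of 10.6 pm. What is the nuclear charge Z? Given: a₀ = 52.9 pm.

5

r_n = n²a₀/Z ⇒ Z = n²a₀/r = 1² × 52.9 / 10.6 ≈ 4.99
Z = 5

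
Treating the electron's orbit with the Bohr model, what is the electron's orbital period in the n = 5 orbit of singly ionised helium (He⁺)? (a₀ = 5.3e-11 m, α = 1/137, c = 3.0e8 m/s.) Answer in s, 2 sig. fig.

4.8e-15 s

r = n²a₀/Z = 5²·5.3e-11/2 = 6.6e-10 m
v = Zαc/n = 2·0.0073·3.0e8/5 = 8.8e5 m/s
T = 2πr/v = 4.8e-15 s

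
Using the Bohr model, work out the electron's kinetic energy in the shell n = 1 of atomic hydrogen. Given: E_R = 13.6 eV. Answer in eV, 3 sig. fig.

13.6 eV

For a Coulomb orbit the virial theorem gives K = −E_n.
E_n = −E_R·Z²/n², so K = E_R·Z²/n² = 13.6 × 1²/1² = 13.6 eV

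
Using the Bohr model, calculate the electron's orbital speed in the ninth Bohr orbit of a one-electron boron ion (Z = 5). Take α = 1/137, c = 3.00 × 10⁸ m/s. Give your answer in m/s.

v_n = Zαc/n = 5 × 0.00730 × 3.00 × 10⁸ / 9
    = 1.22 × 10⁶ m/s

1.22 × 10⁶ m/s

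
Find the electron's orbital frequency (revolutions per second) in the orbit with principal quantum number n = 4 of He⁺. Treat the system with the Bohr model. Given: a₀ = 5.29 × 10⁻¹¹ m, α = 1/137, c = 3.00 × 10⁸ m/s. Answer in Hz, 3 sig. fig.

r = n²a₀/Z = 4.23 × 10⁻¹⁰ m, v = Zαc/n = 1.09 × 10⁶ m/s
f = v/(2πr) = 4.12 × 10¹⁴ Hz

4.12 × 10¹⁴ Hz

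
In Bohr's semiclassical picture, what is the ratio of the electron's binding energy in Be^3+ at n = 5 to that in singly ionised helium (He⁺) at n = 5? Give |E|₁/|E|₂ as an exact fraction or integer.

4

|E| ∝ Z^2 · n^-2
|E|₁/|E|₂ = (4/2)^2 · (5/5)^-2 = 4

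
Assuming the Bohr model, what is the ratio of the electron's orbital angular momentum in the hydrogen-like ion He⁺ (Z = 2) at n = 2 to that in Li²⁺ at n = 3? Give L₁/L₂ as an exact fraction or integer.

L = nℏ is independent of Z.
L₁/L₂ = n₁/n₂ = 2/3 = 2/3

2/3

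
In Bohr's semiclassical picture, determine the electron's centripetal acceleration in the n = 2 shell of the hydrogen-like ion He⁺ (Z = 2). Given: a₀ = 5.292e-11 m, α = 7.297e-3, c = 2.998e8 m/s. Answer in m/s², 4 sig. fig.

4.522e22 m/s²

r = n²a₀/Z = 1.058e-10 m, v = Zαc/n = 2.188e6 m/s
a = v²/r = (2.188e6)² / 1.058e-10 = 4.522e22 m/s²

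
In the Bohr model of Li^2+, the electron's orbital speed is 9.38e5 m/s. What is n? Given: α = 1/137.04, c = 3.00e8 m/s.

v_n = Zαc/n ⇒ n = Zαc/v = 3 × 0.00730 × 3.00e8 / 9.38e5 ≈ 7.00
n = 7

7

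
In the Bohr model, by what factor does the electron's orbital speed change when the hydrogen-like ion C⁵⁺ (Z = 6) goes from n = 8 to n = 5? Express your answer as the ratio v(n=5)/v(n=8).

8/5

v ∝ Z^1 · n^-1; with Z fixed, v ∝ n^-1.
v(n=5)/v(n=8) = (5/8)^-1 = 8/5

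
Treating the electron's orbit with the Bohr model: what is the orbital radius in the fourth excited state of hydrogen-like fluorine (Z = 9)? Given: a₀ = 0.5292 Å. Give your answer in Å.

1.470 Å

r_n = n²a₀/Z = 5² × 0.5292 / 9
    = 25 × 0.5292 / 9 = 1.470 Å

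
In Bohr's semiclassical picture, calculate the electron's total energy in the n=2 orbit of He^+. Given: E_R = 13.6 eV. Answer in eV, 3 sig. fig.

-13.6 eV

E_n = −E_R·Z²/n² = −13.6 × 2²/2² = -13.6 eV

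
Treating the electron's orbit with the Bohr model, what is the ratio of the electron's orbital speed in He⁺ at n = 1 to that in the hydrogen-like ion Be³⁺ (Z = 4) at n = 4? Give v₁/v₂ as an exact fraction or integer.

2

v ∝ Z^1 · n^-1
v₁/v₂ = (2/4)^1 · (1/4)^-1 = 2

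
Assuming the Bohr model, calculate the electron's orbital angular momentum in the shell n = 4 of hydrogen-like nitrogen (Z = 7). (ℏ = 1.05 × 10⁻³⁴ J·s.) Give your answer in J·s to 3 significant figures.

L_n = nℏ = 4 × 1.05 × 10⁻³⁴ = 4.20 × 10⁻³⁴ J·s

4.20 × 10⁻³⁴ J·s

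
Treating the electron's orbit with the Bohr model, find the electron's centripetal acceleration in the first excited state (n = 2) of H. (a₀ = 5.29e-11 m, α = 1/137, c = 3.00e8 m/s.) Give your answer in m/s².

r = n²a₀/Z = 2.12e-10 m, v = Zαc/n = 1.09e6 m/s
a = v²/r = (1.09e6)² / 2.12e-10 = 5.67e21 m/s²

5.67e21 m/s²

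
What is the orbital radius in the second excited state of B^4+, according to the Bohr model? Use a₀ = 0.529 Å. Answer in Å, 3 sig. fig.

0.952 Å

r_n = n²a₀/Z = 3² × 0.529 / 5
    = 9 × 0.529 / 5 = 0.952 Å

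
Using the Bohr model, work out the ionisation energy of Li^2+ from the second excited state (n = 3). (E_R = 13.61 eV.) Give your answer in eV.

E_n = −E_R·Z²/n² = −13.61 × 3²/3² eV = -13.61 eV
Ionisation energy = −E_n = 13.61 eV

13.61 eV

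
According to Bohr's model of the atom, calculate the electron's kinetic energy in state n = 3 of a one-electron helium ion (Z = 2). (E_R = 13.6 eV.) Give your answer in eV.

For a Coulomb orbit the virial theorem gives K = −E_n.
E_n = −E_R·Z²/n², so K = E_R·Z²/n² = 13.6 × 2²/3² = 6.04 eV

6.04 eV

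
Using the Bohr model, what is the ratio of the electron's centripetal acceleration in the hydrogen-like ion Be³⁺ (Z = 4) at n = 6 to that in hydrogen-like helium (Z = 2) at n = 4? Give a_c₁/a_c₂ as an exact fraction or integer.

128/81

a_c ∝ Z^3 · n^-4
a_c₁/a_c₂ = (4/2)^3 · (6/4)^-4 = 128/81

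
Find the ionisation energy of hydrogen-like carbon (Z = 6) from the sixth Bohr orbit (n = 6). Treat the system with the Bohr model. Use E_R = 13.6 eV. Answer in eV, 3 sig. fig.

E_n = −E_R·Z²/n² = −13.6 × 6²/6² eV = -13.6 eV
Ionisation energy = −E_n = 13.6 eV

13.6 eV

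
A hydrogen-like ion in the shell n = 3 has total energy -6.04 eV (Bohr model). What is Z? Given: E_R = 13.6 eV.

E_n = −E_R Z²/n² ⇒ Z² = −E_n n²/E_R = 6.04 × 3² / 13.6 ≈ 4.00
Z = 2

2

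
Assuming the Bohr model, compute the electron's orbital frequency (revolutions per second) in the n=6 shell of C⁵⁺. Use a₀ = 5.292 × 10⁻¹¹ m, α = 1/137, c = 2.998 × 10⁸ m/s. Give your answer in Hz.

r = n²a₀/Z = 3.175 × 10⁻¹⁰ m, v = Zαc/n = 2.188 × 10⁶ m/s
f = v/(2πr) = 1.097 × 10¹⁵ Hz

1.097 × 10¹⁵ Hz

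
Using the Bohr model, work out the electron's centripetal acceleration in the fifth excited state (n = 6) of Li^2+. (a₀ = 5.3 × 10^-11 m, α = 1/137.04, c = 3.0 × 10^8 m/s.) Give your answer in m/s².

1.9 × 10^21 m/s²

r = n²a₀/Z = 6.4 × 10^-10 m, v = Zαc/n = 1.1 × 10^6 m/s
a = v²/r = (1.1 × 10^6)² / 6.4 × 10^-10 = 1.9 × 10^21 m/s²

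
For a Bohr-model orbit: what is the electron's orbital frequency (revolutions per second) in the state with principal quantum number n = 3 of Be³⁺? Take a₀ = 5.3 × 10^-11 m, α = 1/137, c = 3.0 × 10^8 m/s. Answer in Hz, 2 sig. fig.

3.9 × 10^15 Hz

r = n²a₀/Z = 1.2 × 10^-10 m, v = Zαc/n = 2.9 × 10^6 m/s
f = v/(2πr) = 3.9 × 10^15 Hz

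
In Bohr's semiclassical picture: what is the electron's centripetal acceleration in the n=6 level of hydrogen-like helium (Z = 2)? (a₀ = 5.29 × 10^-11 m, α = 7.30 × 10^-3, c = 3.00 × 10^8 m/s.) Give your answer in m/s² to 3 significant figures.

r = n²a₀/Z = 9.52 × 10^-10 m, v = Zαc/n = 7.30 × 10^5 m/s
a = v²/r = (7.30 × 10^5)² / 9.52 × 10^-10 = 5.60 × 10^20 m/s²

5.60 × 10^20 m/s²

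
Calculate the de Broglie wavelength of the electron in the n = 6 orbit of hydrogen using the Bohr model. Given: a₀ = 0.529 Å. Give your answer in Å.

The Bohr quantisation condition is nλ = 2πr_n.
r_n = n²a₀/Z = 19.0 Å
λ = 2πr_n/n = 2π·19.0/6 = 19.9 Å

19.9 Å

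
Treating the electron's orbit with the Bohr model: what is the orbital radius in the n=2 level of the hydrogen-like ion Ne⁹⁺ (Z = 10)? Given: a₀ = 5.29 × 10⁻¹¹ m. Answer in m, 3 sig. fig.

r_n = n²a₀/Z = 2² × 5.29 × 10⁻¹¹ / 10
    = 4 × 5.29 × 10⁻¹¹ / 10 = 2.12 × 10⁻¹¹ m

2.12 × 10⁻¹¹ m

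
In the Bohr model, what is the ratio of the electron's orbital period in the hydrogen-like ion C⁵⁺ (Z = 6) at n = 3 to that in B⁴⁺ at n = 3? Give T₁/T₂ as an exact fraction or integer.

25/36

T ∝ Z^-2 · n^3
T₁/T₂ = (6/5)^-2 · (3/3)^3 = 25/36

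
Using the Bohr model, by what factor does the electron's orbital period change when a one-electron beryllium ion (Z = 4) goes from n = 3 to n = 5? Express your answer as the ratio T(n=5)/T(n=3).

125/27

T ∝ Z^-2 · n^3; with Z fixed, T ∝ n^3.
T(n=5)/T(n=3) = (5/3)^3 = 125/27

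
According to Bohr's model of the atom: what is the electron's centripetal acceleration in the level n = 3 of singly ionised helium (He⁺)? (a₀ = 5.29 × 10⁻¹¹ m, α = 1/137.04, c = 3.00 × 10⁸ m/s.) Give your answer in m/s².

8.95 × 10²¹ m/s²

r = n²a₀/Z = 2.38 × 10⁻¹⁰ m, v = Zαc/n = 1.46 × 10⁶ m/s
a = v²/r = (1.46 × 10⁶)² / 2.38 × 10⁻¹⁰ = 8.95 × 10²¹ m/s²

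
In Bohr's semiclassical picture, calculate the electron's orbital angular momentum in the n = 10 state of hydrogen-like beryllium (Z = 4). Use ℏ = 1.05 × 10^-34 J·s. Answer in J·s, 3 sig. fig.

L_n = nℏ = 10 × 1.05 × 10^-34 = 1.05 × 10^-33 J·s

1.05 × 10^-33 J·s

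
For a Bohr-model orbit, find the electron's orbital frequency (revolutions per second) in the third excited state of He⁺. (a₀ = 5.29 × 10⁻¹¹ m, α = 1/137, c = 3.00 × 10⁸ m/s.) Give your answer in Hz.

r = n²a₀/Z = 4.23 × 10⁻¹⁰ m, v = Zαc/n = 1.09 × 10⁶ m/s
f = v/(2πr) = 4.12 × 10¹⁴ Hz

4.12 × 10¹⁴ Hz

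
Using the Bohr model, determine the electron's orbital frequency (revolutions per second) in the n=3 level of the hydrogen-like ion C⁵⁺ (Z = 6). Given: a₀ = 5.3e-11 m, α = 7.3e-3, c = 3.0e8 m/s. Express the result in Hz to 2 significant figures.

r = n²a₀/Z = 8.0e-11 m, v = Zαc/n = 4.4e6 m/s
f = v/(2πr) = 8.8e15 Hz

8.8e15 Hz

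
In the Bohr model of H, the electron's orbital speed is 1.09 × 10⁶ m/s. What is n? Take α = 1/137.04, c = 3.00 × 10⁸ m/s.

2

v_n = Zαc/n ⇒ n = Zαc/v = 1 × 0.00730 × 3.00 × 10⁸ / 1.09 × 10⁶ ≈ 2.01
n = 2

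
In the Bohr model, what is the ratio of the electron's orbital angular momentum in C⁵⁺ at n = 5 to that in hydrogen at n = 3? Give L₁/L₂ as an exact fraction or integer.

5/3

L = nℏ is independent of Z.
L₁/L₂ = n₁/n₂ = 5/3 = 5/3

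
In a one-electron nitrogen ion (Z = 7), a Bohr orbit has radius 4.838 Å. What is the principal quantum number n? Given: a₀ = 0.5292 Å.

r_n = n²a₀/Z ⇒ n² = rZ/a₀ = 4.838 × 7 / 0.5292 ≈ 63.99
n = 8

8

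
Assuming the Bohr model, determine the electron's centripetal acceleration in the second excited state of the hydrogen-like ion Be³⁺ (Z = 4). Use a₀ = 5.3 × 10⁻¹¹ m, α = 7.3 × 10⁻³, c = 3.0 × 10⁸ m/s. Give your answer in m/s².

r = n²a₀/Z = 1.2 × 10⁻¹⁰ m, v = Zαc/n = 2.9 × 10⁶ m/s
a = v²/r = (2.9 × 10⁶)² / 1.2 × 10⁻¹⁰ = 7.2 × 10²² m/s²

7.2 × 10²² m/s²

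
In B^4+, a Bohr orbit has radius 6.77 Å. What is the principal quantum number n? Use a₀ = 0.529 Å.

r_n = n²a₀/Z ⇒ n² = rZ/a₀ = 6.77 × 5 / 0.529 ≈ 63.99
n = 8

8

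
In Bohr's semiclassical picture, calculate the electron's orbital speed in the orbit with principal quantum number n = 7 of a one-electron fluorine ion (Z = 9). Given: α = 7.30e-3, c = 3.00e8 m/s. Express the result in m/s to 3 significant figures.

2.82e6 m/s

v_n = Zαc/n = 9 × 0.00730 × 3.00e8 / 7
    = 2.82e6 m/s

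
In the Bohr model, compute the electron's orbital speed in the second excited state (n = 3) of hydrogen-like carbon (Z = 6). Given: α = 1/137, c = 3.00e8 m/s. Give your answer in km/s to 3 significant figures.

4380 km/s

v_n = Zαc/n = 6 × 0.00730 × 3.00e8 / 3
    = 4380 km/s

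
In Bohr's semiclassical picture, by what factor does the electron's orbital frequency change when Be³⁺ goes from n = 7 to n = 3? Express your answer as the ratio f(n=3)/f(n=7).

343/27

f ∝ Z^2 · n^-3; with Z fixed, f ∝ n^-3.
f(n=3)/f(n=7) = (3/7)^-3 = 343/27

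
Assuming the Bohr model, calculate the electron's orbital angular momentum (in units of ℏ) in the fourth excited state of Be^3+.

L_n = nℏ, so L/ℏ = n = 5.

5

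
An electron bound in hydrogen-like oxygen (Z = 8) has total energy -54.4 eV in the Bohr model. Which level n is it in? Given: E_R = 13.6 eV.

E_n = −E_R Z²/n² ⇒ n² = E_R Z²/(−E_n) = 13.6 × 8² / 54.4 ≈ 16.00
n = 4

4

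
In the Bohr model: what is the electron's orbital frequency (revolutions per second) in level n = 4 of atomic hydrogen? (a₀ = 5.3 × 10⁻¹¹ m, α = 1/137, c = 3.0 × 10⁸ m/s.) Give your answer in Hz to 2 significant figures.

1.0 × 10¹⁴ Hz

r = n²a₀/Z = 8.5 × 10⁻¹⁰ m, v = Zαc/n = 5.5 × 10⁵ m/s
f = v/(2πr) = 1.0 × 10¹⁴ Hz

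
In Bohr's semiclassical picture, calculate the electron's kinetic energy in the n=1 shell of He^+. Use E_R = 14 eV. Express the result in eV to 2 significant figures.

56 eV

For a Coulomb orbit the virial theorem gives K = −E_n.
E_n = −E_R·Z²/n², so K = E_R·Z²/n² = 14 × 2²/1² = 56 eV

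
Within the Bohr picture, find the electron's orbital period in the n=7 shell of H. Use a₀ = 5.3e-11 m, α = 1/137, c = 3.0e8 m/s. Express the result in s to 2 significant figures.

r = n²a₀/Z = 7²·5.3e-11/1 = 2.6e-9 m
v = Zαc/n = 1·0.0073·3.0e8/7 = 3.1e5 m/s
T = 2πr/v = 5.2e-14 s

5.2e-14 s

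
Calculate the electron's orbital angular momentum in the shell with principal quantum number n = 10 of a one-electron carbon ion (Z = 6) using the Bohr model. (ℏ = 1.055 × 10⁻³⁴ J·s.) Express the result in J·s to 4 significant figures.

L_n = nℏ = 10 × 1.055 × 10⁻³⁴ = 1.055 × 10⁻³³ J·s

1.055 × 10⁻³³ J·s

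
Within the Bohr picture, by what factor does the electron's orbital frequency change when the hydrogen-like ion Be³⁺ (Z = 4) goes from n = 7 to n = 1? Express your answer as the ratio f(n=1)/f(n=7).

343

f ∝ Z^2 · n^-3; with Z fixed, f ∝ n^-3.
f(n=1)/f(n=7) = (1/7)^-3 = 343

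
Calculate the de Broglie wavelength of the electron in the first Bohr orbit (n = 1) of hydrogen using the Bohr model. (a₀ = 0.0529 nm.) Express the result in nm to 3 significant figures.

The Bohr quantisation condition is nλ = 2πr_n.
r_n = n²a₀/Z = 0.0529 nm
λ = 2πr_n/n = 2π·0.0529/1 = 0.332 nm

0.332 nm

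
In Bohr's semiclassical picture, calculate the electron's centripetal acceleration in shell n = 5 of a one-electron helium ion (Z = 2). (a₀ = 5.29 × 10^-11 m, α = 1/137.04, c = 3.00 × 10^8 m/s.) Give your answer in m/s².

r = n²a₀/Z = 6.61 × 10^-10 m, v = Zαc/n = 8.76 × 10^5 m/s
a = v²/r = (8.76 × 10^5)² / 6.61 × 10^-10 = 1.16 × 10^21 m/s²

1.16 × 10^21 m/s²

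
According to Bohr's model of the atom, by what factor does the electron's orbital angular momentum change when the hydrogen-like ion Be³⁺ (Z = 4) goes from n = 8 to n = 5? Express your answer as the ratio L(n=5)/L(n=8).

L = nℏ depends only on n, so L ∝ n.
L(n=5)/L(n=8) = (5/8)^1 = 5/8

5/8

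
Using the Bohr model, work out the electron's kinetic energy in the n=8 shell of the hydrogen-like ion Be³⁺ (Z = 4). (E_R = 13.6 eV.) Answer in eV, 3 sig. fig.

3.40 eV

For a Coulomb orbit the virial theorem gives K = −E_n.
E_n = −E_R·Z²/n², so K = E_R·Z²/n² = 13.6 × 4²/8² = 3.40 eV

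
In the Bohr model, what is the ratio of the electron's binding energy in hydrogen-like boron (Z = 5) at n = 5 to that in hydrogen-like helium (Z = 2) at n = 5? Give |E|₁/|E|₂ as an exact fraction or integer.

|E| ∝ Z^2 · n^-2
|E|₁/|E|₂ = (5/2)^2 · (5/5)^-2 = 25/4

25/4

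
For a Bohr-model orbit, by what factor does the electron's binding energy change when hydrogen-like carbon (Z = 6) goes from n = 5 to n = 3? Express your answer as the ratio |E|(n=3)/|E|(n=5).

25/9

|E| ∝ Z^2 · n^-2; with Z fixed, |E| ∝ n^-2.
|E|(n=3)/|E|(n=5) = (3/5)^-2 = 25/9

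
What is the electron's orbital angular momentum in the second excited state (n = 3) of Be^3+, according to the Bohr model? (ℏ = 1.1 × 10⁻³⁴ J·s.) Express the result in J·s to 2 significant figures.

3.3 × 10⁻³⁴ J·s

L_n = nℏ = 3 × 1.1 × 10⁻³⁴ = 3.3 × 10⁻³⁴ J·s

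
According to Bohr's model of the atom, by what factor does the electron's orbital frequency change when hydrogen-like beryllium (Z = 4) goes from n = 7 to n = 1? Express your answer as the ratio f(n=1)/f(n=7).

343

f ∝ Z^2 · n^-3; with Z fixed, f ∝ n^-3.
f(n=1)/f(n=7) = (1/7)^-3 = 343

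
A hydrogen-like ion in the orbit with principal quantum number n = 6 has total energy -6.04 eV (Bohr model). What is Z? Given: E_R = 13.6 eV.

4

E_n = −E_R Z²/n² ⇒ Z² = −E_n n²/E_R = 6.04 × 6² / 13.6 ≈ 15.99
Z = 4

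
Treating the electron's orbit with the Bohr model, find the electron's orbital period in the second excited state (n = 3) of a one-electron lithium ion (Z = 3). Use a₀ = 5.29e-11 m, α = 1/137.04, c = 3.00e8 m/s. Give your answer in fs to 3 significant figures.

0.455 fs

r = n²a₀/Z = 3²·5.29e-11/3 = 1.59e-10 m
v = Zαc/n = 3·0.00730·3.00e8/3 = 2.19e6 m/s
T = 2πr/v = 4.55e-16 s = 0.455 fs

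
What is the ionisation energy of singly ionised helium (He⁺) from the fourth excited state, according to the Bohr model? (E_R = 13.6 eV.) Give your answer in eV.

2.18 eV

E_n = −E_R·Z²/n² = −13.6 × 2²/5² eV = -2.18 eV
Ionisation energy = −E_n = 2.18 eV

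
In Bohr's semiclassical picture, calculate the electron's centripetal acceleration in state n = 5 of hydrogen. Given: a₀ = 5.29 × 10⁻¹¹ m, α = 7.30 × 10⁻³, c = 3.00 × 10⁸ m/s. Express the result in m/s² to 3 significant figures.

1.45 × 10²⁰ m/s²

r = n²a₀/Z = 1.32 × 10⁻⁹ m, v = Zαc/n = 4.38 × 10⁵ m/s
a = v²/r = (4.38 × 10⁵)² / 1.32 × 10⁻⁹ = 1.45 × 10²⁰ m/s²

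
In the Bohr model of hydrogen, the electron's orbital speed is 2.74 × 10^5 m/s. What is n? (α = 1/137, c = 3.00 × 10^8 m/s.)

8

v_n = Zαc/n ⇒ n = Zαc/v = 1 × 0.00730 × 3.00 × 10^8 / 2.74 × 10^5 ≈ 7.99
n = 8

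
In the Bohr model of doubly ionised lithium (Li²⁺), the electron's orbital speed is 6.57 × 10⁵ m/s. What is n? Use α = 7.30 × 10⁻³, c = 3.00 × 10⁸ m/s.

v_n = Zαc/n ⇒ n = Zαc/v = 3 × 0.00730 × 3.00 × 10⁸ / 6.57 × 10⁵ ≈ 10.00
n = 10

10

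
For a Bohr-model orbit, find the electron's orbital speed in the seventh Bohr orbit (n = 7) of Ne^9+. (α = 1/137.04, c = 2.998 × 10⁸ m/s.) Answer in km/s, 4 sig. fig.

3125 km/s

v_n = Zαc/n = 10 × 0.007297 × 2.998 × 10⁸ / 7
    = 3125 km/s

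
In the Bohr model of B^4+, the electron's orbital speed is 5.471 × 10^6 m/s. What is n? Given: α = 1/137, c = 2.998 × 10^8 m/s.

2

v_n = Zαc/n ⇒ n = Zαc/v = 5 × 0.007299 × 2.998 × 10^8 / 5.471 × 10^6 ≈ 2.00
n = 2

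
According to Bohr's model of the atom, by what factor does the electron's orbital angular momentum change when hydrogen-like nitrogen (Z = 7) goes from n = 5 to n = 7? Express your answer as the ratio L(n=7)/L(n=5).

7/5

L = nℏ depends only on n, so L ∝ n.
L(n=7)/L(n=5) = (7/5)^1 = 7/5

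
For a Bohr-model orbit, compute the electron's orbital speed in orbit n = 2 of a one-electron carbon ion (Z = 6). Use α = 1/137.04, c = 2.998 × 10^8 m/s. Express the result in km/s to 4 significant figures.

v_n = Zαc/n = 6 × 0.007297 × 2.998 × 10^8 / 2
    = 6563 km/s

6563 km/s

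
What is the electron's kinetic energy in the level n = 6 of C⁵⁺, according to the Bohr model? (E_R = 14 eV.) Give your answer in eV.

For a Coulomb orbit the virial theorem gives K = −E_n.
E_n = −E_R·Z²/n², so K = E_R·Z²/n² = 14 × 6²/6² = 14 eV

14 eV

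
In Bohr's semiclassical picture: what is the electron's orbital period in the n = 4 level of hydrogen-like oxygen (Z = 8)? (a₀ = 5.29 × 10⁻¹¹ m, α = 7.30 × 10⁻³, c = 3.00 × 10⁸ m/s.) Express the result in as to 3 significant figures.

152 as

r = n²a₀/Z = 4²·5.29 × 10⁻¹¹/8 = 1.06 × 10⁻¹⁰ m
v = Zαc/n = 8·0.00730·3.00 × 10⁸/4 = 4.38 × 10⁶ m/s
T = 2πr/v = 1.52 × 10⁻¹⁶ s = 152 as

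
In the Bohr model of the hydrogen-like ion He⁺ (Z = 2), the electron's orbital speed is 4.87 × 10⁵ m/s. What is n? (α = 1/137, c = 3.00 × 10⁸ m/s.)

v_n = Zαc/n ⇒ n = Zαc/v = 2 × 0.00730 × 3.00 × 10⁸ / 4.87 × 10⁵ ≈ 8.99
n = 9

9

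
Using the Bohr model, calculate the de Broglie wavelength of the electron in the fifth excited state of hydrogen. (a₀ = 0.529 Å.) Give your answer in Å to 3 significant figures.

19.9 Å

The Bohr quantisation condition is nλ = 2πr_n.
r_n = n²a₀/Z = 19.0 Å
λ = 2πr_n/n = 2π·19.0/6 = 19.9 Å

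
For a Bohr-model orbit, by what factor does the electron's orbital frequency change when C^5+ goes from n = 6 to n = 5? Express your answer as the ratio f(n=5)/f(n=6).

216/125

f ∝ Z^2 · n^-3; with Z fixed, f ∝ n^-3.
f(n=5)/f(n=6) = (5/6)^-3 = 216/125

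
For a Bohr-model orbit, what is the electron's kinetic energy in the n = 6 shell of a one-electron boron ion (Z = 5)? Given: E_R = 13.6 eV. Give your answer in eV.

For a Coulomb orbit the virial theorem gives K = −E_n.
E_n = −E_R·Z²/n², so K = E_R·Z²/n² = 13.6 × 5²/6² = 9.44 eV

9.44 eV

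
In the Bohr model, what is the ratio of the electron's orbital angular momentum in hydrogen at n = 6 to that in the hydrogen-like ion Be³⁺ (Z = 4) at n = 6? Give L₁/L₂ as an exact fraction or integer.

L = nℏ is independent of Z.
L₁/L₂ = n₁/n₂ = 6/6 = 1

1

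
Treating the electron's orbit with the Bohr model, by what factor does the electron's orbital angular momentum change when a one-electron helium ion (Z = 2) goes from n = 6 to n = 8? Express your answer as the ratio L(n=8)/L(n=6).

L = nℏ depends only on n, so L ∝ n.
L(n=8)/L(n=6) = (8/6)^1 = 4/3

4/3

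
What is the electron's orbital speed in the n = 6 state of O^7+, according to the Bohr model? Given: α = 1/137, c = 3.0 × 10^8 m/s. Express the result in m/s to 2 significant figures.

v_n = Zαc/n = 8 × 0.0073 × 3.0 × 10^8 / 6
    = 2.9 × 10^6 m/s

2.9 × 10^6 m/s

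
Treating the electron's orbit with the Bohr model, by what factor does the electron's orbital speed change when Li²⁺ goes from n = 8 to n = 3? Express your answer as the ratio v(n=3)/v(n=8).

8/3

v ∝ Z^1 · n^-1; with Z fixed, v ∝ n^-1.
v(n=3)/v(n=8) = (3/8)^-1 = 8/3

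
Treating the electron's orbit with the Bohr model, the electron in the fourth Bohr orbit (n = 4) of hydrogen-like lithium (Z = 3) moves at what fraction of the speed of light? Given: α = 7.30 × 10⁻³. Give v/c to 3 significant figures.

0.00547

v_n = Zαc/n, so v/c = Zα/n = 3 × 0.00730 / 4 = 0.00547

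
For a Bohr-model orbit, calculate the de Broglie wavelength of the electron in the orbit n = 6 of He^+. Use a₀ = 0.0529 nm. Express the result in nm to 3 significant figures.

The Bohr quantisation condition is nλ = 2πr_n.
r_n = n²a₀/Z = 0.952 nm
λ = 2πr_n/n = 2π·0.952/6 = 0.997 nm

0.997 nm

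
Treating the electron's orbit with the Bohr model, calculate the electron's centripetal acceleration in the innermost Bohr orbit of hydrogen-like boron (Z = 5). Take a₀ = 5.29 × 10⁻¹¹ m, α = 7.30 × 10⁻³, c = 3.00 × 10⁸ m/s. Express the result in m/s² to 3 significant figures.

r = n²a₀/Z = 1.06 × 10⁻¹¹ m, v = Zαc/n = 1.09 × 10⁷ m/s
a = v²/r = (1.09 × 10⁷)² / 1.06 × 10⁻¹¹ = 1.13 × 10²⁵ m/s²

1.13 × 10²⁵ m/s²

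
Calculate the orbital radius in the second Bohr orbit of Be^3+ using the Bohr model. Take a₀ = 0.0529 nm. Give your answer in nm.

0.0529 nm

r_n = n²a₀/Z = 2² × 0.0529 / 4
    = 4 × 0.0529 / 4 = 0.0529 nm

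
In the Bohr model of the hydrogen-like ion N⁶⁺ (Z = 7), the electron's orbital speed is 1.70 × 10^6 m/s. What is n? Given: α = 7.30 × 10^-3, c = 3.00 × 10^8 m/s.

9

v_n = Zαc/n ⇒ n = Zαc/v = 7 × 0.00730 × 3.00 × 10^8 / 1.70 × 10^6 ≈ 9.02
n = 9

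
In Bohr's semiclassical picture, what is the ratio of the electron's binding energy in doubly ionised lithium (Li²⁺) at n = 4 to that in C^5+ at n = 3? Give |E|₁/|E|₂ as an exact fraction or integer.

9/64

|E| ∝ Z^2 · n^-2
|E|₁/|E|₂ = (3/6)^2 · (4/3)^-2 = 9/64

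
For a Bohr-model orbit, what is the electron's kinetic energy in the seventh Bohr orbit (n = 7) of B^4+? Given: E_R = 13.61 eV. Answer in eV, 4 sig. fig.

6.944 eV

For a Coulomb orbit the virial theorem gives K = −E_n.
E_n = −E_R·Z²/n², so K = E_R·Z²/n² = 13.61 × 5²/7² = 6.944 eV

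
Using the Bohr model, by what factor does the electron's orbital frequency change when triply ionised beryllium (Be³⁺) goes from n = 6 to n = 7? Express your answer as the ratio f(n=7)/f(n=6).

f ∝ Z^2 · n^-3; with Z fixed, f ∝ n^-3.
f(n=7)/f(n=6) = (7/6)^-3 = 216/343

216/343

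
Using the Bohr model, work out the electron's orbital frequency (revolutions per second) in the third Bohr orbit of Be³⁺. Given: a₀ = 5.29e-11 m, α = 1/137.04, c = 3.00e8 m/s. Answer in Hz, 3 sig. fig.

r = n²a₀/Z = 1.19e-10 m, v = Zαc/n = 2.92e6 m/s
f = v/(2πr) = 3.90e15 Hz

3.90e15 Hz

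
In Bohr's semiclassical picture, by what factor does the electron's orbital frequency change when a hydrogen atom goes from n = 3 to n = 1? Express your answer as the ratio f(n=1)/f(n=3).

27

f ∝ Z^2 · n^-3; with Z fixed, f ∝ n^-3.
f(n=1)/f(n=3) = (1/3)^-3 = 27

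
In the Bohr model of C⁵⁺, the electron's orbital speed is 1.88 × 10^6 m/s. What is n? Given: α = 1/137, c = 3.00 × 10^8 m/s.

v_n = Zαc/n ⇒ n = Zαc/v = 6 × 0.00730 × 3.00 × 10^8 / 1.88 × 10^6 ≈ 6.99
n = 7

7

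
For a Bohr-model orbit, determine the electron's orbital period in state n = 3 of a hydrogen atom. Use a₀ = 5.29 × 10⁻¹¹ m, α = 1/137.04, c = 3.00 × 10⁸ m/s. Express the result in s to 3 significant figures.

r = n²a₀/Z = 3²·5.29 × 10⁻¹¹/1 = 4.76 × 10⁻¹⁰ m
v = Zαc/n = 1·0.00730·3.00 × 10⁸/3 = 7.30 × 10⁵ m/s
T = 2πr/v = 4.10 × 10⁻¹⁵ s

4.10 × 10⁻¹⁵ s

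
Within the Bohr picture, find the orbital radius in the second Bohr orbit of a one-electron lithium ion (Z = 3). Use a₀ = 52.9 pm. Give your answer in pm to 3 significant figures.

70.5 pm

r_n = n²a₀/Z = 2² × 52.9 / 3
    = 4 × 52.9 / 3 = 70.5 pm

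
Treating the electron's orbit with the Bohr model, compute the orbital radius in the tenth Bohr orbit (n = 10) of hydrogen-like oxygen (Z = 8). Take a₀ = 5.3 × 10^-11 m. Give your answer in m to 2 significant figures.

6.6 × 10^-10 m

r_n = n²a₀/Z = 10² × 5.3 × 10^-11 / 8
    = 100 × 5.3 × 10^-11 / 8 = 6.6 × 10^-10 m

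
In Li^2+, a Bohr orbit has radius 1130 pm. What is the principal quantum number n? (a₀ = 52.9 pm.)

8

r_n = n²a₀/Z ⇒ n² = rZ/a₀ = 1130 × 3 / 52.9 ≈ 64.08
n = 8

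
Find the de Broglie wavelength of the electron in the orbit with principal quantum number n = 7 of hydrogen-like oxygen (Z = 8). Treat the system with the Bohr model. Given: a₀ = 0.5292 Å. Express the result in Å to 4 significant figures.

2.909 Å

The Bohr quantisation condition is nλ = 2πr_n.
r_n = n²a₀/Z = 3.241 Å
λ = 2πr_n/n = 2π·3.241/7 = 2.909 Å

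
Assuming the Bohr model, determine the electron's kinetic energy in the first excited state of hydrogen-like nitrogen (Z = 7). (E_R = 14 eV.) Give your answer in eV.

For a Coulomb orbit the virial theorem gives K = −E_n.
E_n = −E_R·Z²/n², so K = E_R·Z²/n² = 14 × 7²/2² = 170 eV

170 eV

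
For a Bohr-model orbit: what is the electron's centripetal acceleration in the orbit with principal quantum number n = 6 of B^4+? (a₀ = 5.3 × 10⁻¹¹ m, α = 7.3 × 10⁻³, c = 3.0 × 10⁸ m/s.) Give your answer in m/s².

r = n²a₀/Z = 3.8 × 10⁻¹⁰ m, v = Zαc/n = 1.8 × 10⁶ m/s
a = v²/r = (1.8 × 10⁶)² / 3.8 × 10⁻¹⁰ = 8.7 × 10²¹ m/s²

8.7 × 10²¹ m/s²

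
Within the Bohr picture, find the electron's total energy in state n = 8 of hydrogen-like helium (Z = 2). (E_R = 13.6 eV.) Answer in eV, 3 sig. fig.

E_n = −E_R·Z²/n² = −13.6 × 2²/8² = -0.850 eV

-0.850 eV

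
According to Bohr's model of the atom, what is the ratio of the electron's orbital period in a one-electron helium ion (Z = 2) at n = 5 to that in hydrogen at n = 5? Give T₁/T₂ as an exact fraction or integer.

T ∝ Z^-2 · n^3
T₁/T₂ = (2/1)^-2 · (5/5)^3 = 1/4

1/4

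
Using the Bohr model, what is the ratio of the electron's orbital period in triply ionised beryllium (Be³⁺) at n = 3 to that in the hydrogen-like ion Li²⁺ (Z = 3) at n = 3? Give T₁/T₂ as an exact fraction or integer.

9/16

T ∝ Z^-2 · n^3
T₁/T₂ = (4/3)^-2 · (3/3)^3 = 9/16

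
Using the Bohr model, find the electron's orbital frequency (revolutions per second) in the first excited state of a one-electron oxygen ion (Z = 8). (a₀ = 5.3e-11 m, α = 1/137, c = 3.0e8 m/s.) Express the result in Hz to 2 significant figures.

5.3e16 Hz

r = n²a₀/Z = 2.6e-11 m, v = Zαc/n = 8.8e6 m/s
f = v/(2πr) = 5.3e16 Hz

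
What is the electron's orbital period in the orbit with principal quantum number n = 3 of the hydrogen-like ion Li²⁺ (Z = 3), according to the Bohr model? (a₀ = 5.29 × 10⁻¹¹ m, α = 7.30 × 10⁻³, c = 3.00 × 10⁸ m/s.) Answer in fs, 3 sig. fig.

0.455 fs

r = n²a₀/Z = 3²·5.29 × 10⁻¹¹/3 = 1.59 × 10⁻¹⁰ m
v = Zαc/n = 3·0.00730·3.00 × 10⁸/3 = 2.19 × 10⁶ m/s
T = 2πr/v = 4.55 × 10⁻¹⁶ s = 0.455 fs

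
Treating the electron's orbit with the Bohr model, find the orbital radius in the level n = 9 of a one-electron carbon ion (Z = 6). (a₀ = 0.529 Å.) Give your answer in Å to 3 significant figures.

7.14 Å

r_n = n²a₀/Z = 9² × 0.529 / 6
    = 81 × 0.529 / 6 = 7.14 Å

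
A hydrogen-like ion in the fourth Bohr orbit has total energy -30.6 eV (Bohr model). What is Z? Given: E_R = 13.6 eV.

E_n = −E_R Z²/n² ⇒ Z² = −E_n n²/E_R = 30.6 × 4² / 13.6 ≈ 36.00
Z = 6

6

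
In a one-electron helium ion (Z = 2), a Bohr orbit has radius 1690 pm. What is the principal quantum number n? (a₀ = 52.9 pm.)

r_n = n²a₀/Z ⇒ n² = rZ/a₀ = 1690 × 2 / 52.9 ≈ 63.89
n = 8

8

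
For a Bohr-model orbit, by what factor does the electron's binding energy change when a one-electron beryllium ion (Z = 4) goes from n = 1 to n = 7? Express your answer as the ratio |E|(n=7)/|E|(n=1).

1/49

|E| ∝ Z^2 · n^-2; with Z fixed, |E| ∝ n^-2.
|E|(n=7)/|E|(n=1) = (7/1)^-2 = 1/49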